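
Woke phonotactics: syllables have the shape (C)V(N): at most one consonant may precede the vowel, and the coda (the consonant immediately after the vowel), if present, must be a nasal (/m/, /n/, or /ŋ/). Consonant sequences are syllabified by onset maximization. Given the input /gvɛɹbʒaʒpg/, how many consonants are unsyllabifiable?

Syllabifying with onset maximization leaves /g/, /ɹ/, /b/, /ʒ/, /p/, /g/ stranded (only a nasal (/m/, /n/, or /ŋ/) is licensed in coda position; onsets are limited to one consonant).

6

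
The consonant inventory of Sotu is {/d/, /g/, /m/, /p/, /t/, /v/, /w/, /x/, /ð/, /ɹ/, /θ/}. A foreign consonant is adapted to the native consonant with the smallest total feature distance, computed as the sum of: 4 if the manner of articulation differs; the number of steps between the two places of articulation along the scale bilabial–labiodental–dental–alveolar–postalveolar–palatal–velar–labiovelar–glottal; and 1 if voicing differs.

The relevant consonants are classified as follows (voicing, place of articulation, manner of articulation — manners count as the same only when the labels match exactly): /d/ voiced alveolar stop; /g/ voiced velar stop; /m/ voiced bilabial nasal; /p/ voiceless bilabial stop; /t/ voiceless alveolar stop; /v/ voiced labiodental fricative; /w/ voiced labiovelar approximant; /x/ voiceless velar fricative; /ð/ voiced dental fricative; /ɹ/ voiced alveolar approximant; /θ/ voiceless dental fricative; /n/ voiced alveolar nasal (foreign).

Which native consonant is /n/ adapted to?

m

/m/ is closest: same manner (nasal), place distance 3 (alveolar→bilabial), same voicing; total 3. Next closest is /d/ at distance 4.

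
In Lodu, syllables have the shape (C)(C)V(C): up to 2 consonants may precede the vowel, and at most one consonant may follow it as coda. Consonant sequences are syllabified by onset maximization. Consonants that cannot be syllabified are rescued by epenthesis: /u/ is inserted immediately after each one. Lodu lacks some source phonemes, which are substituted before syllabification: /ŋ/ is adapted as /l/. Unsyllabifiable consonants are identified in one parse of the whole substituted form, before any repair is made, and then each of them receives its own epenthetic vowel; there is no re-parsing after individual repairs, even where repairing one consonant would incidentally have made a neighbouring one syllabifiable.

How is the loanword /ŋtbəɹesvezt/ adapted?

Substitution: /ŋ/ → /l/, giving /ltbəɹesvezt/.
The consonants /l/, /t/ cannot be parsed into a legal (C)(C)V(C) syllable (at most one coda consonant is licensed; onsets may contain at most 2 consonants).
Epenthesis after each stranded consonant: /l/ → /lu/, /t/ → /tu/.

lutbəɹesveztu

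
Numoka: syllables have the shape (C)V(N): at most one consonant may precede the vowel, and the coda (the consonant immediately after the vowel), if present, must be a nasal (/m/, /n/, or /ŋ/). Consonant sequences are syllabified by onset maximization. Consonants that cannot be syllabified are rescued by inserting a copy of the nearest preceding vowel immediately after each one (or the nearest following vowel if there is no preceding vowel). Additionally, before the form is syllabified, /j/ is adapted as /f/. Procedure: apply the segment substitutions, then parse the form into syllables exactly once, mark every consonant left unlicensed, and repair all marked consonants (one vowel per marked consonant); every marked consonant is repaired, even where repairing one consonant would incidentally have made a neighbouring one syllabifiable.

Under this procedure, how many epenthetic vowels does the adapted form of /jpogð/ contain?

3

After substitution the input is /fpogð/.
The unsyllabifiable consonants are /f/, /g/, /ð/; each receives one epenthetic vowel.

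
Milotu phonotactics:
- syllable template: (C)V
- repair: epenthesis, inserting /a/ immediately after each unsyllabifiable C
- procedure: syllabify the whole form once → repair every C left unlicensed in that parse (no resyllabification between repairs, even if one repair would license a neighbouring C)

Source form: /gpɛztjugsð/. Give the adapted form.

Syllabifying with onset maximization leaves /g/, /z/, /t/, /g/, /s/, /ð/ stranded (no codas are permitted; onsets are limited to one consonant).
Each unlicensed consonant becomes the onset of a new syllable: /g/ → /ga/, /z/ → /za/, /t/ → /ta/, /g/ → /ga/, /s/ → /sa/, /ð/ → /ða/.

gapɛzatajugasaða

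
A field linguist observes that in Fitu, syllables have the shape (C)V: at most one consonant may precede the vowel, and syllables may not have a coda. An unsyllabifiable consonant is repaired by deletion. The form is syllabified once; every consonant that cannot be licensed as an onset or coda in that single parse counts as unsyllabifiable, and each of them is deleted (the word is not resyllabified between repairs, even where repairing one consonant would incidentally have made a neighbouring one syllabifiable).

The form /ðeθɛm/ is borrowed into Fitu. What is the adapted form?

Under (C)V, the unsyllabifiable consonants are /m/ (no codas are permitted; onsets are limited to one consonant).
Deletion applies to /m/.

ðeθɛ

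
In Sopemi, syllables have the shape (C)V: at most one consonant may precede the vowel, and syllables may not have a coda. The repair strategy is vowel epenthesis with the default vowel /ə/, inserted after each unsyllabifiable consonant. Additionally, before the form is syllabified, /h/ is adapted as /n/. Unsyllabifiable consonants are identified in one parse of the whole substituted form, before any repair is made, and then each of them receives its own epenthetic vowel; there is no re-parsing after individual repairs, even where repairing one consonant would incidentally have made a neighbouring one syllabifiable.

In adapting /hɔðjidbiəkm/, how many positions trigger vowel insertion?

4

After substitution the input is /nɔðjidbiəkm/.
The unsyllabifiable consonants are /ð/, /d/, /k/, /m/; each receives one epenthetic vowel.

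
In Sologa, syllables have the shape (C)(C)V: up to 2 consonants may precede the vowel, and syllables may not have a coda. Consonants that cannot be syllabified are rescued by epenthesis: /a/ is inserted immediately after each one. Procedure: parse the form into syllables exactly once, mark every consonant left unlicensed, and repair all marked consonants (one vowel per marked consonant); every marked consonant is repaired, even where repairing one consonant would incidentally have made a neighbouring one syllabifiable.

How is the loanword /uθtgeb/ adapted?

uθatgeba

Under (C)(C)V, the unsyllabifiable consonants are /θ/, /b/ (no codas are permitted; onsets may contain at most 2 consonants).
Each unlicensed consonant becomes the onset of a new syllable: /θ/ → /θa/, /b/ → /ba/.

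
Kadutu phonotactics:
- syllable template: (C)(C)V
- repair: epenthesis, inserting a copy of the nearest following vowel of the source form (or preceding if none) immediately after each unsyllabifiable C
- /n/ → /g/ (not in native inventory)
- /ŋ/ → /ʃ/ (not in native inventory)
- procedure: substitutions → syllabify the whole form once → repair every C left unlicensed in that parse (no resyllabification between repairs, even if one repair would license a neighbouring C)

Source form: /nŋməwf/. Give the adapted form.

Substitution: /n/ → /g/, /ŋ/ → /ʃ/, giving /gʃməwf/.
The consonants /g/, /w/, /f/ cannot be parsed into a legal (C)(C)V syllable (no codas are permitted; onsets may contain at most 2 consonants).
Each unlicensed consonant becomes the onset of a new syllable: /g/ → /gə/, /w/ → /wə/, /f/ → /fə/.

gəʃməwəfə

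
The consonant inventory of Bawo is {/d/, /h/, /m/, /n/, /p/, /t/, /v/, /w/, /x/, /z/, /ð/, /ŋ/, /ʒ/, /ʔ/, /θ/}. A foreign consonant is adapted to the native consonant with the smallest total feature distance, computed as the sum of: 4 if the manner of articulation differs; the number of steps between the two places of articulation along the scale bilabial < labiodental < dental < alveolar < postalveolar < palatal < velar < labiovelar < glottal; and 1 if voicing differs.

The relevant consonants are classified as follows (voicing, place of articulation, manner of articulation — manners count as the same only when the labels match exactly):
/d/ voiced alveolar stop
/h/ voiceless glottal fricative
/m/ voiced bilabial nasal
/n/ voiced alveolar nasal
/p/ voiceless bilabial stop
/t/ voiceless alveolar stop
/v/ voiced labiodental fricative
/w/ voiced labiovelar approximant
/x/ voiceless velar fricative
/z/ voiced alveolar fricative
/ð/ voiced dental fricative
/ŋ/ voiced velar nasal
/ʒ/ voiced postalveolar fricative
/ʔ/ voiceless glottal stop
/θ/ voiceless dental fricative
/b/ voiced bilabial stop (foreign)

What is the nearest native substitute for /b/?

/p/ is closest: same manner (stop), place distance 0 (bilabial→bilabial), voicing differs (+1); total 1. Next closest is /d/ at distance 3.

p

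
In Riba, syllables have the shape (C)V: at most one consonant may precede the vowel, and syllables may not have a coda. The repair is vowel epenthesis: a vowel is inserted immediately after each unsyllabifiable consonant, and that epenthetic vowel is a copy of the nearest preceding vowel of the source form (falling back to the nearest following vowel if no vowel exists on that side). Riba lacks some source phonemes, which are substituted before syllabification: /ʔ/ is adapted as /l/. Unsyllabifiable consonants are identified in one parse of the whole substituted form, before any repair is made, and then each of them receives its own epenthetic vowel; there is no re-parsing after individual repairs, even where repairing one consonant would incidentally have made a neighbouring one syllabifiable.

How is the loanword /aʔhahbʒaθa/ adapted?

Substitution: /ʔ/ → /l/, giving /alhahbʒaθa/.
The consonants /l/, /h/, /b/ cannot be parsed into a legal (C)V syllable (no codas are permitted; onsets are limited to one consonant).
Each unlicensed consonant becomes the onset of a new syllable: /l/ → /la/, /h/ → /ha/, /b/ → /ba/.

alahahabaʒaθa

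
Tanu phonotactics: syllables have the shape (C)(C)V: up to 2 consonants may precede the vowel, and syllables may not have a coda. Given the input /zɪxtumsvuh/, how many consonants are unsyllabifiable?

Syllabifying with onset maximization leaves /m/, /h/ stranded (no codas are permitted; onsets may contain at most 2 consonants).

2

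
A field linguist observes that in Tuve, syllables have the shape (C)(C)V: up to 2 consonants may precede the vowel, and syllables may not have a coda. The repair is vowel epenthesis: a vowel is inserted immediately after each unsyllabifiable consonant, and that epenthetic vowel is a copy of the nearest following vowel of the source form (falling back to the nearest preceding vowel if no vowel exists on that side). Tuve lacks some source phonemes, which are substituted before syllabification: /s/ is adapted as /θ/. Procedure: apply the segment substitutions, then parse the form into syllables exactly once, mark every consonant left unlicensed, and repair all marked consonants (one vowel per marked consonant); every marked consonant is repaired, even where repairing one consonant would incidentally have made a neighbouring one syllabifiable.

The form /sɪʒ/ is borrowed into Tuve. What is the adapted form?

θɪʒɪ

Substitution: /s/ → /θ/, giving /θɪʒ/.
Under (C)(C)V, the unsyllabifiable consonants are /ʒ/ (no codas are permitted; onsets may contain at most 2 consonants).
Each unlicensed consonant becomes the onset of a new syllable: /ʒ/ → /ʒɪ/.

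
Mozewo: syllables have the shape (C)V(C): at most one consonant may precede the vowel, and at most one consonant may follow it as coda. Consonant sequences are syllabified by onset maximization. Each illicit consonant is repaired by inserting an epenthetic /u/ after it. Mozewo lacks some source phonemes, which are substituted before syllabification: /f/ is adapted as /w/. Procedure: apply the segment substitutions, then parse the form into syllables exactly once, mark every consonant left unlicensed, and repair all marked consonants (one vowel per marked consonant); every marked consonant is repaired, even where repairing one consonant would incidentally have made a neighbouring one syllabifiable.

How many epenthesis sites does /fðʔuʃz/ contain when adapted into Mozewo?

After substitution the input is /wðʔuʃz/.
The unsyllabifiable consonants are /w/, /ð/, /z/; each receives one epenthetic vowel.

3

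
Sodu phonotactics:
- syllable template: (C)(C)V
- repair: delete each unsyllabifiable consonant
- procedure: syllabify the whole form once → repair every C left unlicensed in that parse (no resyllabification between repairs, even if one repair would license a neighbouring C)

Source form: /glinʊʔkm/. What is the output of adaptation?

Under (C)(C)V, the unsyllabifiable consonants are /ʔ/, /k/, /m/ (no codas are permitted; onsets may contain at most 2 consonants).
Each unlicensed consonant is deleted: /ʔ/, /k/, /m/.

glinʊ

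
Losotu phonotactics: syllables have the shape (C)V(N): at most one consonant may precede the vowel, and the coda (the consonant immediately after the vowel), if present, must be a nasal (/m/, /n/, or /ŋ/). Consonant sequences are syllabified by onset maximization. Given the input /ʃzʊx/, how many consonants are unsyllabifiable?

2

The consonants /ʃ/, /x/ cannot be parsed into a legal (C)V(N) syllable (only a nasal (/m/, /n/, or /ŋ/) is licensed in coda position; onsets are limited to one consonant).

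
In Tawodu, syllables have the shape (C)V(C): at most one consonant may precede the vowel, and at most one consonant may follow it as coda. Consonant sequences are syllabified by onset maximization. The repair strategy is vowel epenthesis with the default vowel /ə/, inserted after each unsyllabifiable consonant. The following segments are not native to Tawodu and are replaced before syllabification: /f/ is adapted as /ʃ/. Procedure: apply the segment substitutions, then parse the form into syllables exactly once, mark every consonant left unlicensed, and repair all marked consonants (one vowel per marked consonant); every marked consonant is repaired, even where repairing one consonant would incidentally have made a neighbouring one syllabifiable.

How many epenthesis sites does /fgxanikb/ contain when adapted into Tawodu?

3

After substitution the input is /ʃgxanikb/.
The unsyllabifiable consonants are /ʃ/, /g/, /b/; each receives one epenthetic vowel.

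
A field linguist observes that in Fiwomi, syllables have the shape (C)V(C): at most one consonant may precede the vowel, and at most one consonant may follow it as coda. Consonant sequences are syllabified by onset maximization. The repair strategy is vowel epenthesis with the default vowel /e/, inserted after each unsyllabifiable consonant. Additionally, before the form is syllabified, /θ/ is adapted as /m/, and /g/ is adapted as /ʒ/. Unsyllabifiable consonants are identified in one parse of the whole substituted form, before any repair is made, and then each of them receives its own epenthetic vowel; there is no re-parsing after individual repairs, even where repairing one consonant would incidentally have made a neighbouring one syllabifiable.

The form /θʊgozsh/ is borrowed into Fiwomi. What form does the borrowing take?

mʊʒozsehe

Substitution: /θ/ → /m/, /g/ → /ʒ/, giving /mʊʒozsh/.
The consonants /s/, /h/ cannot be parsed into a legal (C)V(C) syllable (at most one coda consonant is licensed; onsets are limited to one consonant).
Inserting the epenthetic vowel yields /s/ → /se/, /h/ → /he/.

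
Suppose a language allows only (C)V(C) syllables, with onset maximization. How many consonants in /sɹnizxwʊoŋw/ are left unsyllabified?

Syllabifying with onset maximization leaves /s/, /ɹ/, /x/, /w/ stranded (at most one coda consonant is licensed; onsets are limited to one consonant).

4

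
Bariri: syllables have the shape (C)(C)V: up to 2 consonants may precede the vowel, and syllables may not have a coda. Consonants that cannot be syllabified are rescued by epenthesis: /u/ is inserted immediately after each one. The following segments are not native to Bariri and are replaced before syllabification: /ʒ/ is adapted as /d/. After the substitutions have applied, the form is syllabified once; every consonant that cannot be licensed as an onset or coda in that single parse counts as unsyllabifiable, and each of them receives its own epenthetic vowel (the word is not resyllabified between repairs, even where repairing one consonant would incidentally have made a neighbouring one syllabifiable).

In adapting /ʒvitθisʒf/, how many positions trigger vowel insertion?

After substitution the input is /dvitθisdf/.
The unsyllabifiable consonants are /s/, /d/, /f/; each receives one epenthetic vowel.

3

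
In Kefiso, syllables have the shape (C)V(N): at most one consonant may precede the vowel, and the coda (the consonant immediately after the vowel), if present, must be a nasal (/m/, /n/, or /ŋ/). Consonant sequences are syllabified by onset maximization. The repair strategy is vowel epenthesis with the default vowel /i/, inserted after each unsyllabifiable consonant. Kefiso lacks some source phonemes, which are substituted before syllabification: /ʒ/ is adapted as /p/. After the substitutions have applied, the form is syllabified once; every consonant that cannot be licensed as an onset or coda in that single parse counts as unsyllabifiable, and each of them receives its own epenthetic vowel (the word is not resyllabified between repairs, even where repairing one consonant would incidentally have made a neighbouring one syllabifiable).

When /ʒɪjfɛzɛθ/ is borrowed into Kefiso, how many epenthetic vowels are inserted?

2

After substitution the input is /pɪjfɛzɛθ/.
The unsyllabifiable consonants are /j/, /θ/; each receives one epenthetic vowel.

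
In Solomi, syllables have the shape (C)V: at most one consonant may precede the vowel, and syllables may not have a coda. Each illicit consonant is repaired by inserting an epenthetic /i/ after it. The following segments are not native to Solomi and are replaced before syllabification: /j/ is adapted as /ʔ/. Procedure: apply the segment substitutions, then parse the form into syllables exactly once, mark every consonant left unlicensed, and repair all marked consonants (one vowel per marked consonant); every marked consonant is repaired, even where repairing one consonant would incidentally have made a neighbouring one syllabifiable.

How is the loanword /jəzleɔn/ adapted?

ʔəzileɔni

Substitution: /j/ → /ʔ/, giving /ʔəzleɔn/.
Under (C)V, the unsyllabifiable consonants are /z/, /n/ (no codas are permitted; onsets are limited to one consonant).
Each unlicensed consonant becomes the onset of a new syllable: /z/ → /zi/, /n/ → /ni/.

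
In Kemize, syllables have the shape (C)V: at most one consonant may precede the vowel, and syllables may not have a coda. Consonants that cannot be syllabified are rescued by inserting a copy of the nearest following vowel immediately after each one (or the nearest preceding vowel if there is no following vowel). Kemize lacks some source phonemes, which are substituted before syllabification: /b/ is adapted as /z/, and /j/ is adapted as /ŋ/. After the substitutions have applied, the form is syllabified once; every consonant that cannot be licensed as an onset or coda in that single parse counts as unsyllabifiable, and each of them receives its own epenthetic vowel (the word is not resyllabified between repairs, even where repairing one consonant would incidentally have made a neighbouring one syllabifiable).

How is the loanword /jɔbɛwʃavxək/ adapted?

Substitution: /j/ → /ŋ/, /b/ → /z/, giving /ŋɔzɛwʃavxək/.
The consonants /w/, /v/, /k/ cannot be parsed into a legal (C)V syllable (no codas are permitted; onsets are limited to one consonant).
Each unlicensed consonant becomes the onset of a new syllable: /w/ → /wa/, /v/ → /və/, /k/ → /kə/.

ŋɔzɛwaʃavəxəkə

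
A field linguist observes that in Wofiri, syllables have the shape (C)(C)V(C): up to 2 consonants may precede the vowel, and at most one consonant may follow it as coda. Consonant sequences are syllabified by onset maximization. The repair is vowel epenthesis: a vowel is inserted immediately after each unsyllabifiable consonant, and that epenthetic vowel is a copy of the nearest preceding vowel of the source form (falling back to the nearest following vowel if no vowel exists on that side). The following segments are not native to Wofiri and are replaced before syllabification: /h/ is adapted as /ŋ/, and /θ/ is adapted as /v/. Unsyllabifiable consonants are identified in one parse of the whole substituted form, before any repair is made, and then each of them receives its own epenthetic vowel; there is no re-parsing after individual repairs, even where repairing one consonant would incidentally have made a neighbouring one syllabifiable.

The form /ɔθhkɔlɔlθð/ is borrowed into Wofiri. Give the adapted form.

ɔvŋkɔlɔlvɔðɔ

Substitution: /θ/ → /v/, /h/ → /ŋ/, giving /ɔvŋkɔlɔlvð/.
Under (C)(C)V(C), the unsyllabifiable consonants are /v/, /ð/ (at most one coda consonant is licensed; onsets may contain at most 2 consonants).
Epenthesis after each stranded consonant: /v/ → /vɔ/, /ð/ → /ðɔ/.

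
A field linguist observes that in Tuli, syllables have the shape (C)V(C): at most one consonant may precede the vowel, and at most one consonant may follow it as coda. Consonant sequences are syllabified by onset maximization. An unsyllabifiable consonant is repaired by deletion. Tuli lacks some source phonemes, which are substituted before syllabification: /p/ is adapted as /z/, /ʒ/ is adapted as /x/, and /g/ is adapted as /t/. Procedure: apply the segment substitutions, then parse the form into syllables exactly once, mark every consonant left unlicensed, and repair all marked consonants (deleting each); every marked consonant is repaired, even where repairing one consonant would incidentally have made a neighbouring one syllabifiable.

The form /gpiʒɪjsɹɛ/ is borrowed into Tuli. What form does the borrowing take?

Substitution: /g/ → /t/, /p/ → /z/, /ʒ/ → /x/, giving /tzixɪjsɹɛ/.
Under (C)V(C), the unsyllabifiable consonants are /t/, /s/ (at most one coda consonant is licensed; onsets are limited to one consonant).
Each unlicensed consonant is deleted: /t/, /s/.

zixɪjɹɛ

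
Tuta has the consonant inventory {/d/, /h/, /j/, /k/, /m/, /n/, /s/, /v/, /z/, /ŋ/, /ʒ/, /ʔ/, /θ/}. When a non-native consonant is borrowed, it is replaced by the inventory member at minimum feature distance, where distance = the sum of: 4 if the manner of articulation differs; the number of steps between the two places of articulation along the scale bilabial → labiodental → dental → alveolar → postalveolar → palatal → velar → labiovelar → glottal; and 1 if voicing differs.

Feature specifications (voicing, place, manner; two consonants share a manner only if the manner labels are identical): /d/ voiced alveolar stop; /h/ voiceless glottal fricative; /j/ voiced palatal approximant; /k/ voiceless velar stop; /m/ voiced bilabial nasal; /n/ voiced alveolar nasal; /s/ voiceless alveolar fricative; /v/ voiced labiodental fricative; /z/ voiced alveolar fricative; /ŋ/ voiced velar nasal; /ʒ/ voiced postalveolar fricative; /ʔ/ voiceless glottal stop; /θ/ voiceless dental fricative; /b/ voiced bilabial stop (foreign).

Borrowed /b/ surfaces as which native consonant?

/d/ is closest: same manner (stop), place distance 3 (bilabial→alveolar), same voicing; total 3. Next closest is /m/ at distance 4.

d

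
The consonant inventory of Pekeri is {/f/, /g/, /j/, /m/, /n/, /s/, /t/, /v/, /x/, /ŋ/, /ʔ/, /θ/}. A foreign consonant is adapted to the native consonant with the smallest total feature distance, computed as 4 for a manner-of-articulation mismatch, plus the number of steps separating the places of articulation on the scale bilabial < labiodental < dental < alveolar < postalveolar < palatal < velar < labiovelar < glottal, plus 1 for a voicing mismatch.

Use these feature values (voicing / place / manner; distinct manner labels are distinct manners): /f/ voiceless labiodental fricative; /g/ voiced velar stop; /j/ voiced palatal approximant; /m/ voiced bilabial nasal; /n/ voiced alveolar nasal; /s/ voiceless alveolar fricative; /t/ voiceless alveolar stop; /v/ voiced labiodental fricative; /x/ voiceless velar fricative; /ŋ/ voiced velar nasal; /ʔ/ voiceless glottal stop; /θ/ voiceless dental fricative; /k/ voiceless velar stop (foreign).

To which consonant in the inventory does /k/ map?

/g/ is closest: same manner (stop), place distance 0 (velar→velar), voicing differs (+1); total 1. Next closest is /ʔ/ at distance 2.

g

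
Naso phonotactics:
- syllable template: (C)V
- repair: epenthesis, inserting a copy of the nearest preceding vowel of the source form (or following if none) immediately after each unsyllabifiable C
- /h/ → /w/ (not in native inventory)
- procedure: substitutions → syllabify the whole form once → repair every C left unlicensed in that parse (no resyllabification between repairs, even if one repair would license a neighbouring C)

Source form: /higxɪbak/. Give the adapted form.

wigixɪbaka

Substitution: /h/ → /w/, giving /wigxɪbak/.
The consonants /g/, /k/ cannot be parsed into a legal (C)V syllable (no codas are permitted; onsets are limited to one consonant).
Each unlicensed consonant becomes the onset of a new syllable: /g/ → /gi/, /k/ → /ka/.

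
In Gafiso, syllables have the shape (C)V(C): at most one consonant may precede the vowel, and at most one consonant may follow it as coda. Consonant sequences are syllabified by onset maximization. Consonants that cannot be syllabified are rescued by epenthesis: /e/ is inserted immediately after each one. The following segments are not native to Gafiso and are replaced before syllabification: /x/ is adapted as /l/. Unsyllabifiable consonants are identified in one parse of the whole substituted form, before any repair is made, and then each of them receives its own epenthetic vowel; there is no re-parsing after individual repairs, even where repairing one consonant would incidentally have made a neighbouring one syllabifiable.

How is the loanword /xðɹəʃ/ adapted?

leðeɹəʃ

Substitution: /x/ → /l/, giving /lðɹəʃ/.
The consonants /l/, /ð/ cannot be parsed into a legal (C)V(C) syllable (at most one coda consonant is licensed; onsets are limited to one consonant).
Each unlicensed consonant becomes the onset of a new syllable: /l/ → /le/, /ð/ → /ðe/.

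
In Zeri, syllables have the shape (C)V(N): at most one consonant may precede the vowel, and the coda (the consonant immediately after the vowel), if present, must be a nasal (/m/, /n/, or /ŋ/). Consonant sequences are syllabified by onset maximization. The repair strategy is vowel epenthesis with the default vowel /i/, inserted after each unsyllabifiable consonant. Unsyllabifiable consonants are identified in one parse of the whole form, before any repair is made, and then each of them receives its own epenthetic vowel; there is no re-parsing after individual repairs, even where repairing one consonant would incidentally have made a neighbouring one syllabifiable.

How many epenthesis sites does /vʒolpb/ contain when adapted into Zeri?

The unsyllabifiable consonants are /v/, /l/, /p/, /b/; each receives one epenthetic vowel.

4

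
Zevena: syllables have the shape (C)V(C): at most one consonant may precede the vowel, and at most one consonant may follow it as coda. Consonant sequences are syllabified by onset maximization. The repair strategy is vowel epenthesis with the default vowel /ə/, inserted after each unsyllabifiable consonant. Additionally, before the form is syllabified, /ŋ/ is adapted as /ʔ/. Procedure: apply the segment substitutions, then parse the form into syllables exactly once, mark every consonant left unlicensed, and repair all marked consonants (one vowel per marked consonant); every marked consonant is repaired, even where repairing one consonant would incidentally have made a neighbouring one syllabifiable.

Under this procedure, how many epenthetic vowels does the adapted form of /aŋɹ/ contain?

After substitution the input is /aʔɹ/.
The unsyllabifiable consonants are /ɹ/; each receives one epenthetic vowel.

1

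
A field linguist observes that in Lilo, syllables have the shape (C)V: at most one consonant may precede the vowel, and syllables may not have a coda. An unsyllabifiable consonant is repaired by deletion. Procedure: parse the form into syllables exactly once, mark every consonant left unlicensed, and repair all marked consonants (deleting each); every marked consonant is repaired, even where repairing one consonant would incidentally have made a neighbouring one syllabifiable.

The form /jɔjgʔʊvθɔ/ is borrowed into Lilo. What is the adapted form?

Syllabifying with onset maximization leaves /j/, /g/, /v/ stranded (no codas are permitted; onsets are limited to one consonant).
Each unlicensed consonant is deleted: /j/, /g/, /v/.

jɔʔʊθɔ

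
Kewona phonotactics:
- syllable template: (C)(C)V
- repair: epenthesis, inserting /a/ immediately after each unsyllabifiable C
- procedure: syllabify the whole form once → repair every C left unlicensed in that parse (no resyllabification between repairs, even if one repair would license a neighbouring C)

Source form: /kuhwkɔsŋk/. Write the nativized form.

kuhawkɔsaŋaka

The consonants /h/, /s/, /ŋ/, /k/ cannot be parsed into a legal (C)(C)V syllable (no codas are permitted; onsets may contain at most 2 consonants).
Each unlicensed consonant becomes the onset of a new syllable: /h/ → /ha/, /s/ → /sa/, /ŋ/ → /ŋa/, /k/ → /ka/.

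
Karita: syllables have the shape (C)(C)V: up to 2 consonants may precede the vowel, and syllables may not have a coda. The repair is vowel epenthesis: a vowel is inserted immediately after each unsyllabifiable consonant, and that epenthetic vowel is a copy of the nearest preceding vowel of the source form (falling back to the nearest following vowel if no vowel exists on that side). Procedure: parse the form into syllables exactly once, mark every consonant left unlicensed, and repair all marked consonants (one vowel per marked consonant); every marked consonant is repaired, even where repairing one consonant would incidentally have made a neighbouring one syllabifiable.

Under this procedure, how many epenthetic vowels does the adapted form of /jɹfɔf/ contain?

2

The unsyllabifiable consonants are /j/, /f/; each receives one epenthetic vowel.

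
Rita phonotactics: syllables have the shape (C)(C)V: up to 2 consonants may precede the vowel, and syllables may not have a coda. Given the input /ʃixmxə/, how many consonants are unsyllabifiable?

The consonants /x/ cannot be parsed into a legal (C)(C)V syllable (no codas are permitted; onsets may contain at most 2 consonants).

1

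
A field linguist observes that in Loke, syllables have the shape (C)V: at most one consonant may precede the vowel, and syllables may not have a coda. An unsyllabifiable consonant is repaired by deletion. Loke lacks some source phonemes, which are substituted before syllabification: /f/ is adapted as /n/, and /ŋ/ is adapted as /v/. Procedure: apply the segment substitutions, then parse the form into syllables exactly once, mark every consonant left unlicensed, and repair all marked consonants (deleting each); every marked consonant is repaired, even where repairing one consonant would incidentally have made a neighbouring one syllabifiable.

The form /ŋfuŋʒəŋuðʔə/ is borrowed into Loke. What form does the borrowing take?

Substitution: /ŋ/ → /v/, /f/ → /n/, giving /vnuvʒəvuðʔə/.
The consonants /v/, /v/, /ð/ cannot be parsed into a legal (C)V syllable (no codas are permitted; onsets are limited to one consonant).
Each unlicensed consonant is deleted: /v/, /v/, /ð/.

nuʒəvuʔə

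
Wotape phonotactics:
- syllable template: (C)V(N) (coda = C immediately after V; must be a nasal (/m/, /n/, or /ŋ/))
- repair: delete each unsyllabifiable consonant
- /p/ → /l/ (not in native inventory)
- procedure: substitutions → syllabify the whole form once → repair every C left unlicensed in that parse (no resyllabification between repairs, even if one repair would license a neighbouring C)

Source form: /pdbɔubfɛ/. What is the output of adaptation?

bɔufɛ

Substitution: /p/ → /l/, giving /ldbɔubfɛ/.
Under (C)V(N), the unsyllabifiable consonants are /l/, /d/, /b/ (only a nasal (/m/, /n/, or /ŋ/) is licensed in coda position; onsets are limited to one consonant).
Each unlicensed consonant is deleted: /l/, /d/, /b/.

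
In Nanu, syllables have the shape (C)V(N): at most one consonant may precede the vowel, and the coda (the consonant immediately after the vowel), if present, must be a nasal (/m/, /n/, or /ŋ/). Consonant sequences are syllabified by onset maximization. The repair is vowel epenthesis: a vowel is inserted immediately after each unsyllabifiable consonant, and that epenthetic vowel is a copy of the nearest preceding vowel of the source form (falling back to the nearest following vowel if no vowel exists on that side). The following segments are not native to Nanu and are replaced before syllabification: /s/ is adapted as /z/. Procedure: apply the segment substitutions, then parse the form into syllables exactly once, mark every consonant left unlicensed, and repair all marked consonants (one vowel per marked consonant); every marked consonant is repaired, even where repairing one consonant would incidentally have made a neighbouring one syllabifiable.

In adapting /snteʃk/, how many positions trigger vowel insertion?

4

After substitution the input is /znteʃk/.
The unsyllabifiable consonants are /z/, /n/, /ʃ/, /k/; each receives one epenthetic vowel.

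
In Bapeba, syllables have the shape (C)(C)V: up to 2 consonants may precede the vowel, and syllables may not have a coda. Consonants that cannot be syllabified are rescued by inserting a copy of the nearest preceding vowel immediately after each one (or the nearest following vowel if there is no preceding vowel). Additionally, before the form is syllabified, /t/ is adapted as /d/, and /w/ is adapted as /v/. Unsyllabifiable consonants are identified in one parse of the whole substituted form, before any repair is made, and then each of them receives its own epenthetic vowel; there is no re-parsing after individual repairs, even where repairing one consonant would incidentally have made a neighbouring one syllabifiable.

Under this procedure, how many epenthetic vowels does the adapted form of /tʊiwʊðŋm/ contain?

3

After substitution the input is /dʊivʊðŋm/.
The unsyllabifiable consonants are /ð/, /ŋ/, /m/; each receives one epenthetic vowel.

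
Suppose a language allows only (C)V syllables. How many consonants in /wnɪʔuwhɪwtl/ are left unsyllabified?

5

Under (C)V, the unsyllabifiable consonants are /w/, /w/, /w/, /t/, /l/ (no codas are permitted; onsets are limited to one consonant).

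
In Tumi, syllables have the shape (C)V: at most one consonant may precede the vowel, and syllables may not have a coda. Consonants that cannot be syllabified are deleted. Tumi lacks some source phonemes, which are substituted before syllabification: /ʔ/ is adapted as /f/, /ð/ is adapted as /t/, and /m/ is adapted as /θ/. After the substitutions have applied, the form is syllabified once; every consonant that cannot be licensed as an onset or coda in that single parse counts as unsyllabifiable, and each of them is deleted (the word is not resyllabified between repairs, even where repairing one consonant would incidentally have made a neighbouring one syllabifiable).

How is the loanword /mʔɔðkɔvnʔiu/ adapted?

Substitution: /m/ → /θ/, /ʔ/ → /f/, /ð/ → /t/, giving /θfɔtkɔvnfiu/.
Syllabifying with onset maximization leaves /θ/, /t/, /v/, /n/ stranded (no codas are permitted; onsets are limited to one consonant).
Each unlicensed consonant is deleted: /θ/, /t/, /v/, /n/.

fɔkɔfiu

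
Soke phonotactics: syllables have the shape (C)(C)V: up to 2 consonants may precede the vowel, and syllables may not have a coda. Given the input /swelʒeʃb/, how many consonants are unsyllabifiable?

2

The consonants /ʃ/, /b/ cannot be parsed into a legal (C)(C)V syllable (no codas are permitted; onsets may contain at most 2 consonants).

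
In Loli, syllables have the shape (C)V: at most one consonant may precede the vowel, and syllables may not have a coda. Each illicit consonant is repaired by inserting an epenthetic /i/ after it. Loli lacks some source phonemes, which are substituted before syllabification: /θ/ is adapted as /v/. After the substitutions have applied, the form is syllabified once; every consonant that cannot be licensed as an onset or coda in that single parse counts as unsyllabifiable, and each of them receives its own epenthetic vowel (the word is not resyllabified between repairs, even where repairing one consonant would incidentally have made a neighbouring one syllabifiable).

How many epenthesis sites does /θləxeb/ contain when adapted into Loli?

After substitution the input is /vləxeb/.
The unsyllabifiable consonants are /v/, /b/; each receives one epenthetic vowel.

2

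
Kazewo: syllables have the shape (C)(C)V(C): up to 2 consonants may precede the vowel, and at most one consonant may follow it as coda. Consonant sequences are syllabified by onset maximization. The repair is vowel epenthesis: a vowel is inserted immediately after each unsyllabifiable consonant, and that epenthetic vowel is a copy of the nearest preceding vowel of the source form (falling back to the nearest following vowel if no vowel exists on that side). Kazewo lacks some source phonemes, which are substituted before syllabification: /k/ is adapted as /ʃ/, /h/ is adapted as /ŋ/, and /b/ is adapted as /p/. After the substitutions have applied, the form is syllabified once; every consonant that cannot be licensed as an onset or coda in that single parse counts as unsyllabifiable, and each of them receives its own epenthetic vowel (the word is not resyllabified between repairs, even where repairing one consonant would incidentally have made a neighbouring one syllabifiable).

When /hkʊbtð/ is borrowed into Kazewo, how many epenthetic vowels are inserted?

2

After substitution the input is /ŋʃʊptð/.
The unsyllabifiable consonants are /t/, /ð/; each receives one epenthetic vowel.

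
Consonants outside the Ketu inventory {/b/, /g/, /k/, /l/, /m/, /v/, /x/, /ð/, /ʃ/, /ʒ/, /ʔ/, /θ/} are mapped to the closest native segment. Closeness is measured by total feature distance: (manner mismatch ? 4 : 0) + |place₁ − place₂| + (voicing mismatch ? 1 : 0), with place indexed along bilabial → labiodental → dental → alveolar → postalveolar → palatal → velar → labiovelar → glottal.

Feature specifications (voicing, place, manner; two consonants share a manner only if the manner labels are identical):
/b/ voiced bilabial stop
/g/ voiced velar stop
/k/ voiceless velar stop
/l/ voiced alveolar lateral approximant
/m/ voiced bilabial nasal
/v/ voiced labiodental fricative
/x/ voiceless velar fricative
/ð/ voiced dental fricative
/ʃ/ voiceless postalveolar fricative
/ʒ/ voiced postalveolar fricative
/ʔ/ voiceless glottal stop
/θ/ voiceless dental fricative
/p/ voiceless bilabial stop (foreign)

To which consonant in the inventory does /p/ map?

b

/b/ is closest: same manner (stop), place distance 0 (bilabial→bilabial), voicing differs (+1); total 1. Next closest is /m/ at distance 5.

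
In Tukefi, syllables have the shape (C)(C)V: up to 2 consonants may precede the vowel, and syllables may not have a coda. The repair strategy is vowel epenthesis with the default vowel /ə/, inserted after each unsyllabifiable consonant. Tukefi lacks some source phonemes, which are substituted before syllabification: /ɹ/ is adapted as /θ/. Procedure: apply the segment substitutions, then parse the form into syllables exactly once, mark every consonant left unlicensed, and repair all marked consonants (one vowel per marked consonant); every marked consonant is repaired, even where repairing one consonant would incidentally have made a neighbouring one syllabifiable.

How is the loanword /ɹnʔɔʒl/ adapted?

θənʔɔʒələ

Substitution: /ɹ/ → /θ/, giving /θnʔɔʒl/.
The consonants /θ/, /ʒ/, /l/ cannot be parsed into a legal (C)(C)V syllable (no codas are permitted; onsets may contain at most 2 consonants).
Inserting the epenthetic vowel yields /θ/ → /θə/, /ʒ/ → /ʒə/, /l/ → /lə/.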